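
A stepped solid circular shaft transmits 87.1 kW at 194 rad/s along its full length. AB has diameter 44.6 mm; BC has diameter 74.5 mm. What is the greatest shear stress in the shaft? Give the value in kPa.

25800 kPa

ω = 194 rad/s, so T = P/ω = 87.1×10³ / 194.0 = 449.0 N·m.
Under the same torque, τ_max = 16T/(πd³) is largest where d is smallest — segment AB (d = 44.6 mm).
τ_max = 16·449.0/(π·(0.0446)³) = 2.577×10^7 Pa.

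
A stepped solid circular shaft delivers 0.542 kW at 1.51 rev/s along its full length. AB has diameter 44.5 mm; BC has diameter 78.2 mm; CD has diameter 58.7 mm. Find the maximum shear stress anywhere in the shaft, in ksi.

ω = 2π·1.51 = 9.488 rad/s, so T = P/ω = 0.542×10³ / 9.488 = 57.13 N·m.
Under the same torque, τ_max = 16T/(πd³) is largest where d is smallest — segment AB (d = 44.5 mm).
τ_max = 16·57.13/(π·(0.0445)³) = 3.302×10^6 Pa.

0.479 ksi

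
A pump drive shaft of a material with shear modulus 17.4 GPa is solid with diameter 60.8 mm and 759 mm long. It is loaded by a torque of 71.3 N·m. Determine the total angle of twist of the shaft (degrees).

J = πd⁴/32 = π(0.0608)⁴/32 = 1.342×10^-6 m⁴.
θ = T·L/(G·J) = 71.30 × 0.759 / (17.4×10⁹ × 1.342×10^-6) = 2.318×10^-3 rad.

0.133°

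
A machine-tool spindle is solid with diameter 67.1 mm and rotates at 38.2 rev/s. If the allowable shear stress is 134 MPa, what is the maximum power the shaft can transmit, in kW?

1910 kW

J = πd⁴/32 = π(0.0671)⁴/32 = 1.990×10^-6 m⁴.
T_max = τ_allow·J/r = 1.34×10^8 × 1.990×10^-6 / 0.0335 = 7949 N·m.
ω = 2π·38.2 = 240.0 rad/s, so P_max = T_max·ω = 1.908×10^6 W.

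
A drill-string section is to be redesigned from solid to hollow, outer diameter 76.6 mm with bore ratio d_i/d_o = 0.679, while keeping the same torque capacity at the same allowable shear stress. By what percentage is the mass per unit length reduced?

Equal τ_max and T ⇒ the solid shaft needs d_s³ = d_o³(1−k⁴), so d_s = 76.6·(1−0.679⁴)^(1/3) = 70.74 mm.
Area ratio A_h/A_s = d_o²(1−k²)/d_s² = (1−k²)/(1−k⁴)^(2/3) = 0.6320.
Mass saving = 1 − 0.6320 = 36.8 %.

36.8 %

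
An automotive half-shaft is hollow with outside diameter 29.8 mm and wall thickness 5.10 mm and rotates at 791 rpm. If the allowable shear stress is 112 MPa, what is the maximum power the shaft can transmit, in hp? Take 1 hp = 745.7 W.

J = π(d_o⁴ − d_i⁴)/32 = π(0.0298⁴ − 0.0196⁴)/32 = 6.293×10^-8 m⁴.
T_max = τ_allow·J/r = 1.12×10^8 × 6.293×10^-8 / 0.0149 = 473.1 N·m.
ω = 2π·791/60 = 82.83 rad/s, so P_max = T_max·ω = 3.918×10^4 W.

52.5 hp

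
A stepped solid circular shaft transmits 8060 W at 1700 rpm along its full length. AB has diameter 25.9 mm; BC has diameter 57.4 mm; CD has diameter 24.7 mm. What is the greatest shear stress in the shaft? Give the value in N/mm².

ω = 2π·1700/60 = 178.0 rad/s, so T = P/ω = 8060 / 178.0 = 45.27 N·m.
Under the same torque, τ_max = 16T/(πd³) is largest where d is smallest — segment CD (d = 24.7 mm).
τ_max = 16·45.27/(π·(0.0247)³) = 1.530×10^7 Pa.

15.3 N/mm²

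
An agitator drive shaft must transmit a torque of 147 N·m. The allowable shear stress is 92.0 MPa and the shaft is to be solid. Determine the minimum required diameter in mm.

For a solid shaft τ_max = 16T/(πd³), so d = (16T/(π τ_allow))^(1/3) = (16·147.0/(π·9.20×10^7))^(1/3) = 0.02011 m.

20.1 mm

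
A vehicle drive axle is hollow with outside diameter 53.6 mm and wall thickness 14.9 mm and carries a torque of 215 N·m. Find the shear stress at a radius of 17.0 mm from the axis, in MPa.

J = π(d_o⁴ − d_i⁴)/32 = π(0.0536⁴ − 0.0238⁴)/32 = 7.788×10^-7 m⁴.
Shear stress varies linearly with radius: τ = T·r/J = 215.0 × 0.0170 / 7.788×10^-7 = 4.693×10^6 Pa.

4.69 MPa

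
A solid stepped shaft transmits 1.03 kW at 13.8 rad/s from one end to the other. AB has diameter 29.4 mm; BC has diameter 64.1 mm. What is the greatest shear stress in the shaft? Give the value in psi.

ω = 13.8 rad/s, so T = P/ω = 1.03×10³ / 13.80 = 74.64 N·m.
Under the same torque, τ_max = 16T/(πd³) is largest where d is smallest — segment AB (d = 29.4 mm).
τ_max = 16·74.64/(π·(0.0294)³) = 1.496×10^7 Pa.

2170 psi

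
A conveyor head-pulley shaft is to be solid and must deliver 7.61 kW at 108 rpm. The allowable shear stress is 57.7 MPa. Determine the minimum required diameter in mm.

39.0 mm

ω = 2π·108/60 = 11.31 rad/s, so T = P/ω = 7.61×10³ / 11.31 = 672.9 N·m.
For a solid shaft τ_max = 16T/(πd³), so d = (16T/(π τ_allow))^(1/3) = (16·672.9/(π·5.77×10^7))^(1/3) = 0.03902 m.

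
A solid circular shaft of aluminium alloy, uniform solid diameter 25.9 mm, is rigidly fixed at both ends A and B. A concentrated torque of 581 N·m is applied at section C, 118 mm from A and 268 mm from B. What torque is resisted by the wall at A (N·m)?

403 N·m

With uniform GJ and both ends fixed, compatibility θ_AC = θ_CB gives T_A·a = T_B·b, together with T_A + T_B = T₀.
T_A = T₀·b/(a+b) = 581.0·268/386.0 = 403.4 N·m; T_B = 177.6 N·m.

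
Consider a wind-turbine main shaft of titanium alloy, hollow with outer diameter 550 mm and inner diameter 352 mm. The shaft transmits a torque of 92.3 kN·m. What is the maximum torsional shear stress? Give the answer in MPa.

3.40 MPa

J = π(d_o⁴ − d_i⁴)/32 = π(0.550⁴ − 0.352⁴)/32 = 7.476×10^-3 m⁴.
τ_max = T·r/J = 92300 × 0.275 / 7.476×10^-3 = 3.395×10^6 Pa.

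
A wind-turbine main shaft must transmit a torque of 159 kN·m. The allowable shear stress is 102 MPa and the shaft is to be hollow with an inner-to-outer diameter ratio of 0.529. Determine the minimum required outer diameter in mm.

205 mm

For a hollow shaft with d_i/d_o = 0.529: τ_max = 16T/(π d_o³ (1−k⁴)), so d_o = [16T/(π τ_allow (1−k⁴))]^(1/3) = [16·159000/(π·1.02×10^8·0.9217)]^(1/3) = 0.2050 m.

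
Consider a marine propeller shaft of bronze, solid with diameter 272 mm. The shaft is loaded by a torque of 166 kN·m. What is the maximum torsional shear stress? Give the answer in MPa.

J = πd⁴/32 = π(0.272)⁴/32 = 5.374×10^-4 m⁴.
τ_max = T·r/J = 166000 × 0.136 / 5.374×10^-4 = 4.201×10^7 Pa.

42.0 MPa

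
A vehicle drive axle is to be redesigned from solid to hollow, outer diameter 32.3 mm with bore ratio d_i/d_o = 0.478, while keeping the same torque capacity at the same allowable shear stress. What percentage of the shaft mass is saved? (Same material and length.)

Equal τ_max and T ⇒ the solid shaft needs d_s³ = d_o³(1−k⁴), so d_s = 32.3·(1−0.478⁴)^(1/3) = 31.73 mm.
Area ratio A_h/A_s = d_o²(1−k²)/d_s² = (1−k²)/(1−k⁴)^(2/3) = 0.7996.
Mass saving = 1 − 0.7996 = 20.0 %.

20.0 %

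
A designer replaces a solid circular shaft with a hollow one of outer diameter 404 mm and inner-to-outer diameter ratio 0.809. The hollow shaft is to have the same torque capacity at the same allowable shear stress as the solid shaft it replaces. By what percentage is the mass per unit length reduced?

49.8 %

Equal τ_max and T ⇒ the solid shaft needs d_s³ = d_o³(1−k⁴), so d_s = 404·(1−0.809⁴)^(1/3) = 335.3 mm.
Area ratio A_h/A_s = d_o²(1−k²)/d_s² = (1−k²)/(1−k⁴)^(2/3) = 0.5016.
Mass saving = 1 − 0.5016 = 49.8 %.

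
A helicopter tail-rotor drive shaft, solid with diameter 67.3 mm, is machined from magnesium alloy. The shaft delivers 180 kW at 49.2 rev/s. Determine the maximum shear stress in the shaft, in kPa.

9730 kPa

ω = 2π·49.2 = 309.1 rad/s, so T = P/ω = 180×10³ / 309.1 = 582.3 N·m.
J = πd⁴/32 = π(0.0673)⁴/32 = 2.014×10^-6 m⁴.
τ_max = T·r/J = 582.3 × 0.0336 / 2.014×10^-6 = 9.729×10^6 Pa.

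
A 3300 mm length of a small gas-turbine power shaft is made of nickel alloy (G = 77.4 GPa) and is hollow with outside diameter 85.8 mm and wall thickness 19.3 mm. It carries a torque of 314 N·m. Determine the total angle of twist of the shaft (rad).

J = π(d_o⁴ − d_i⁴)/32 = π(0.0858⁴ − 0.0472⁴)/32 = 4.833×10^-6 m⁴.
θ = T·L/(G·J) = 314.0 × 3.30 / (77.4×10⁹ × 4.833×10^-6) = 2.770×10^-3 rad.

0.00277 rad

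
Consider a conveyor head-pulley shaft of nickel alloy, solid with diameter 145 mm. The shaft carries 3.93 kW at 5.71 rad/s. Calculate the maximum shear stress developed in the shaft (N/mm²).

1.15 N/mm²

ω = 5.71 rad/s, so T = P/ω = 3.93×10³ / 5.710 = 688.3 N·m.
J = πd⁴/32 = π(0.145)⁴/32 = 4.340×10^-5 m⁴.
τ_max = T·r/J = 688.3 × 0.0725 / 4.340×10^-5 = 1.150×10^6 Pa.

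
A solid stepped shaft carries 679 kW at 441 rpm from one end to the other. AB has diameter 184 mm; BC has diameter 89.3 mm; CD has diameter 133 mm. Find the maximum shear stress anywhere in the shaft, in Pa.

1.05e8 Pa

ω = 2π·441/60 = 46.18 rad/s, so T = P/ω = 679×10³ / 46.18 = 14700 N·m.
Under the same torque, τ_max = 16T/(πd³) is largest where d is smallest — segment BC (d = 89.3 mm).
τ_max = 16·14700/(π·(0.0893)³) = 1.052×10^8 Pa.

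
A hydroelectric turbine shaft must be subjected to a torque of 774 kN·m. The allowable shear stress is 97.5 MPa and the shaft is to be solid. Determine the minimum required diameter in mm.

For a solid shaft τ_max = 16T/(πd³), so d = (16T/(π τ_allow))^(1/3) = (16·774000/(π·9.75×10^7))^(1/3) = 0.3432 m.

343 mm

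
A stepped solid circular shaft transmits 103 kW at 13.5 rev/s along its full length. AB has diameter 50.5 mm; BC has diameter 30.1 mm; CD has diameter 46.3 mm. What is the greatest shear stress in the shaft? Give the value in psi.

32900 psi

ω = 2π·13.5 = 84.82 rad/s, so T = P/ω = 103×10³ / 84.82 = 1214 N·m.
Under the same torque, τ_max = 16T/(πd³) is largest where d is smallest — segment BC (d = 30.1 mm).
τ_max = 16·1214/(π·(0.0301)³) = 2.268×10^8 Pa.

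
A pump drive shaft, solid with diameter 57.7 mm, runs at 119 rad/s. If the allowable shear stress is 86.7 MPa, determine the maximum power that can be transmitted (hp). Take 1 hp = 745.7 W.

522 hp

J = πd⁴/32 = π(0.0577)⁴/32 = 1.088×10^-6 m⁴.
T_max = τ_allow·J/r = 8.67×10^7 × 1.088×10^-6 / 0.0289 = 3270 N·m.
ω = 119 rad/s, so P_max = T_max·ω = 3.892×10^5 W.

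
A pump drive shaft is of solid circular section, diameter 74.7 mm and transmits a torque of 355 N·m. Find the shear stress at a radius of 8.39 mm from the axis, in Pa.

J = πd⁴/32 = π(0.0747)⁴/32 = 3.057×10^-6 m⁴.
Shear stress varies linearly with radius: τ = T·r/J = 355.0 × 0.00839 / 3.057×10^-6 = 9.743×10^5 Pa.

974000 Pa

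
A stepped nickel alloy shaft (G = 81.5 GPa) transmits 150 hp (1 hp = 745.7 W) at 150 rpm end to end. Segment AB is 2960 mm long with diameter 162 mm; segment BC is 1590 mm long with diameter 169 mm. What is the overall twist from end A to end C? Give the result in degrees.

ω = 2π·150/60 = 15.71 rad/s, so T = P/ω = 150×745.7 / 15.71 = 7121 N·m.
J_AB = π(0.162)⁴/32 = 6.76×10^-5 m⁴; J_BC = π(0.169)⁴/32 = 8.01×10^-5 m⁴.
θ = (T/G)·Σ L_i/J_i = (7121/81.5×10⁹)·(2.96/6.76×10^-5 + 1.59/8.01×10^-5) = 5.560×10^-3 rad.

0.319°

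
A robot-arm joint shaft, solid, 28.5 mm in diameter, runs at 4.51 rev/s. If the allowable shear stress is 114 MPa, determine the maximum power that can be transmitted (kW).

J = πd⁴/32 = π(0.0285)⁴/32 = 6.477×10^-8 m⁴.
T_max = τ_allow·J/r = 1.14×10^8 × 6.477×10^-8 / 0.0143 = 518.2 N·m.
ω = 2π·4.51 = 28.34 rad/s, so P_max = T_max·ω = 1.468×10^4 W.

14.7 kW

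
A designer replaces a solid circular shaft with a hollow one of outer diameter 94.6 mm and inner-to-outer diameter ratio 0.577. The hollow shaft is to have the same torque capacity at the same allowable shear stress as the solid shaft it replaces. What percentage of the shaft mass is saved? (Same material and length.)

Equal τ_max and T ⇒ the solid shaft needs d_s³ = d_o³(1−k⁴), so d_s = 94.6·(1−0.577⁴)^(1/3) = 90.97 mm.
Area ratio A_h/A_s = d_o²(1−k²)/d_s² = (1−k²)/(1−k⁴)^(2/3) = 0.7214.
Mass saving = 1 − 0.7214 = 27.9 %.

27.9 %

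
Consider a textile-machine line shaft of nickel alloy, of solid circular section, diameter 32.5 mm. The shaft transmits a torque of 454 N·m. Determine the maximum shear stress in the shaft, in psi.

J = πd⁴/32 = π(0.0325)⁴/32 = 1.095×10^-7 m⁴.
τ_max = T·r/J = 454.0 × 0.0163 / 1.095×10^-7 = 6.736×10^7 Pa.

9770 psi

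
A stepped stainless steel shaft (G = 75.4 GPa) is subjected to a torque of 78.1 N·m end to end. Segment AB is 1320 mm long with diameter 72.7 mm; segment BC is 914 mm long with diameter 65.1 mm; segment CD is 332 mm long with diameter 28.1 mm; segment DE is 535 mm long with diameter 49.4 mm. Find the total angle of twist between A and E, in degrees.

J_AB = π(0.0727)⁴/32 = 2.74×10^-6 m⁴; J_BC = π(0.0651)⁴/32 = 1.76×10^-6 m⁴; J_CD = π(0.0281)⁴/32 = 6.12×10^-8 m⁴; J_DE = π(0.0494)⁴/32 = 5.85×10^-7 m⁴.
θ = (T/G)·Σ L_i/J_i = (78.10/75.4×10⁹)·(1.32/2.74×10^-6 + 0.914/1.76×10^-6 + 0.332/6.12×10^-8 + 0.535/5.85×10^-7) = 7.601×10^-3 rad.

0.436°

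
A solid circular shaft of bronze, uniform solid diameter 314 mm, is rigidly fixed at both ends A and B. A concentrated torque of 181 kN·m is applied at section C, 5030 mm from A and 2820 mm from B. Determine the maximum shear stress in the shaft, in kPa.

19100 kPa

With uniform GJ and both ends fixed, compatibility θ_AC = θ_CB gives T_A·a = T_B·b, together with T_A + T_B = T₀.
T_A = T₀·b/(a+b) = 181000·2820/7850 = 65020 N·m; T_B = 116000 N·m.
τ in each portion: τ_AC = 1.07×10^7 Pa, τ_CB = 1.91×10^7 Pa; maximum is in CB.
τ_max = T_CB·r/J = 116000·0.157/9.54×10^-4 = 1.908×10^7 Pa.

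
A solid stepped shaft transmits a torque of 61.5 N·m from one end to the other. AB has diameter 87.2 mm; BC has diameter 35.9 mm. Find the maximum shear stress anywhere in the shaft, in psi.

982 psi

Under the same torque, τ_max = 16T/(πd³) is largest where d is smallest — segment BC (d = 35.9 mm).
τ_max = 16·61.50/(π·(0.0359)³) = 6.770×10^6 Pa.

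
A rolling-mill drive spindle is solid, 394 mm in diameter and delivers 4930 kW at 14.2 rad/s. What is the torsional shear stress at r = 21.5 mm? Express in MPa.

ω = 14.2 rad/s, so T = P/ω = 4930×10³ / 14.20 = 347200 N·m.
J = πd⁴/32 = π(0.394)⁴/32 = 2.366×10^-3 m⁴.
Shear stress varies linearly with radius: τ = T·r/J = 347200 × 0.0215 / 2.366×10^-3 = 3.155×10^6 Pa.

3.16 MPa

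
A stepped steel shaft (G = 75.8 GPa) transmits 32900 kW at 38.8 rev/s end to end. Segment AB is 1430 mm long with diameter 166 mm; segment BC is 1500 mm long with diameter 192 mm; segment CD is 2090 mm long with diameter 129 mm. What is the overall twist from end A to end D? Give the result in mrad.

ω = 2π·38.8 = 243.8 rad/s, so T = P/ω = 32900×10³ / 243.8 = 135000 N·m.
J_AB = π(0.166)⁴/32 = 7.45×10^-5 m⁴; J_BC = π(0.192)⁴/32 = 1.33×10^-4 m⁴; J_CD = π(0.129)⁴/32 = 2.72×10^-5 m⁴.
θ = (T/G)·Σ L_i/J_i = (135000/75.8×10⁹)·(1.43/7.45×10^-5 + 1.50/1.33×10^-4 + 2.09/2.72×10^-5) = 0.1910 rad.

191 mrad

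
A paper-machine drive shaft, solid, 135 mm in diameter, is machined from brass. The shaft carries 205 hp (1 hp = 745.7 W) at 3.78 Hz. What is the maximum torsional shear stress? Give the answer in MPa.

13.3 MPa

ω = 2π·3.78 = 23.75 rad/s, so T = P/ω = 205×745.7 / 23.75 = 6436 N·m.
J = πd⁴/32 = π(0.135)⁴/32 = 3.261×10^-5 m⁴.
τ_max = T·r/J = 6436 × 0.0675 / 3.261×10^-5 = 1.332×10^7 Pa.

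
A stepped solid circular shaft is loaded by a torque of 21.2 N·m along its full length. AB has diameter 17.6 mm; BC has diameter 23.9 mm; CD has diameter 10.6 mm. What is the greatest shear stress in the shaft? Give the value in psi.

Under the same torque, τ_max = 16T/(πd³) is largest where d is smallest — segment CD (d = 10.6 mm).
τ_max = 16·21.20/(π·(0.0106)³) = 9.065×10^7 Pa.

13100 psi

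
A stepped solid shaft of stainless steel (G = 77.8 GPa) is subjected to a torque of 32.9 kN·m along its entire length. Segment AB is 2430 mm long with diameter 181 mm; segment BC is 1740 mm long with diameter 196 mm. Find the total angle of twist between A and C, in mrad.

14.8 mrad

J_AB = π(0.181)⁴/32 = 1.05×10^-4 m⁴; J_BC = π(0.196)⁴/32 = 1.45×10^-4 m⁴.
θ = (T/G)·Σ L_i/J_i = (32900/77.8×10⁹)·(2.43/1.05×10^-4 + 1.74/1.45×10^-4) = 0.01483 rad.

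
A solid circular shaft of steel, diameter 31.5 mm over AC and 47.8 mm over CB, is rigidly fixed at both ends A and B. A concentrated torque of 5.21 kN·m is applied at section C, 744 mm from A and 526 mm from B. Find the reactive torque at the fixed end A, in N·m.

Compatibility: T_A·a/J_AC = T_B·b/J_CB with T_A + T_B = T₀.
J_AC = 9.67×10^-8 m⁴, J_CB = 5.13×10^-7 m⁴, so T_A = T₀·(J_AC/a)/((J_AC/a)+(J_CB/b)) = 612.9 N·m, T_B = 4597 N·m.

613 N·m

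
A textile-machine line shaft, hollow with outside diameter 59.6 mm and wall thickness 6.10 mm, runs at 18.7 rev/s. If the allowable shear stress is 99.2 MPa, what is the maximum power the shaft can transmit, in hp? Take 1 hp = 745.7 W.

J = π(d_o⁴ − d_i⁴)/32 = π(0.0596⁴ − 0.0474⁴)/32 = 7.432×10^-7 m⁴.
T_max = τ_allow·J/r = 9.92×10^7 × 7.432×10^-7 / 0.0298 = 2474 N·m.
ω = 2π·18.7 = 117.5 rad/s, so P_max = T_max·ω = 2.907×10^5 W.

390 hp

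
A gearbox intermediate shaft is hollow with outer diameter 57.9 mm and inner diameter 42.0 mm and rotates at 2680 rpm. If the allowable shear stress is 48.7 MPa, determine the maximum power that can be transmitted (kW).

J = π(d_o⁴ − d_i⁴)/32 = π(0.0579⁴ − 0.0420⁴)/32 = 7.979×10^-7 m⁴.
T_max = τ_allow·J/r = 4.87×10^7 × 7.979×10^-7 / 0.0290 = 1342 N·m.
ω = 2π·2680/60 = 280.6 rad/s, so P_max = T_max·ω = 3.767×10^5 W.

377 kW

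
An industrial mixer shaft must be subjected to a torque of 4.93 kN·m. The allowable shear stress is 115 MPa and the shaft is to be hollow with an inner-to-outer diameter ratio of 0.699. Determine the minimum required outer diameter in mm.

65.9 mm

For a hollow shaft with d_i/d_o = 0.699: τ_max = 16T/(π d_o³ (1−k⁴)), so d_o = [16T/(π τ_allow (1−k⁴))]^(1/3) = [16·4930/(π·1.15×10^8·0.7613)]^(1/3) = 0.06595 m.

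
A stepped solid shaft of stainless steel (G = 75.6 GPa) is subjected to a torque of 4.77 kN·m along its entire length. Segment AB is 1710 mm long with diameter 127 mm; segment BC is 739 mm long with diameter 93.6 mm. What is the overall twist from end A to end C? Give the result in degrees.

J_AB = π(0.127)⁴/32 = 2.55×10^-5 m⁴; J_BC = π(0.0936)⁴/32 = 7.54×10^-6 m⁴.
θ = (T/G)·Σ L_i/J_i = (4770/75.6×10⁹)·(1.71/2.55×10^-5 + 0.739/7.54×10^-6) = 0.01041 rad.

0.597°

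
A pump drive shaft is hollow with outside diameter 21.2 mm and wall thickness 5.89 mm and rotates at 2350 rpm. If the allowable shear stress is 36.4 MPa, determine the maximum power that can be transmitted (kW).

J = π(d_o⁴ − d_i⁴)/32 = π(0.0212⁴ − 0.00942⁴)/32 = 1.906×10^-8 m⁴.
T_max = τ_allow·J/r = 3.64×10^7 × 1.906×10^-8 / 0.0106 = 65.44 N·m.
ω = 2π·2350/60 = 246.1 rad/s, so P_max = T_max·ω = 1.611×10^4 W.

16.1 kW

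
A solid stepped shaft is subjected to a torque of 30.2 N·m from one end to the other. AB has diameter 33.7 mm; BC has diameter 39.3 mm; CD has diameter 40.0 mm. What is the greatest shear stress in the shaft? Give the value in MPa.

Under the same torque, τ_max = 16T/(πd³) is largest where d is smallest — segment AB (d = 33.7 mm).
τ_max = 16·30.20/(π·(0.0337)³) = 4.019×10^6 Pa.

4.02 MPa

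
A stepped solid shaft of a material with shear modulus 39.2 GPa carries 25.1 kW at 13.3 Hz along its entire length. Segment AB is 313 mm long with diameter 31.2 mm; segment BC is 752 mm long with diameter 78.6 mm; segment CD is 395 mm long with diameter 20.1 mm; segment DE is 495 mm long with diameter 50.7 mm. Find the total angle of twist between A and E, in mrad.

ω = 2π·13.3 = 83.57 rad/s, so T = P/ω = 25.1×10³ / 83.57 = 300.4 N·m.
J_AB = π(0.0312)⁴/32 = 9.30×10^-8 m⁴; J_BC = π(0.0786)⁴/32 = 3.75×10^-6 m⁴; J_CD = π(0.0201)⁴/32 = 1.60×10^-8 m⁴; J_DE = π(0.0507)⁴/32 = 6.49×10^-7 m⁴.
θ = (T/G)·Σ L_i/J_i = (300.4/39.2×10⁹)·(0.313/9.30×10^-8 + 0.752/3.75×10^-6 + 0.395/1.60×10^-8 + 0.495/6.49×10^-7) = 0.2220 rad.

222 mrad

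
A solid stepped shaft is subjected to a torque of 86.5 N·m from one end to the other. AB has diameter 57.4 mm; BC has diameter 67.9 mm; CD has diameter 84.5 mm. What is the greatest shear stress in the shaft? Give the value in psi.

338 psi

Under the same torque, τ_max = 16T/(πd³) is largest where d is smallest — segment AB (d = 57.4 mm).
τ_max = 16·86.50/(π·(0.0574)³) = 2.329×10^6 Pa.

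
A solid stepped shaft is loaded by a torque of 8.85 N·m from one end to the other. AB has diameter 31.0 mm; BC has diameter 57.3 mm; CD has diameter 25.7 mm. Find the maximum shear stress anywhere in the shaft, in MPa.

2.66 MPa

Under the same torque, τ_max = 16T/(πd³) is largest where d is smallest — segment CD (d = 25.7 mm).
τ_max = 16·8.850/(π·(0.0257)³) = 2.655×10^6 Pa.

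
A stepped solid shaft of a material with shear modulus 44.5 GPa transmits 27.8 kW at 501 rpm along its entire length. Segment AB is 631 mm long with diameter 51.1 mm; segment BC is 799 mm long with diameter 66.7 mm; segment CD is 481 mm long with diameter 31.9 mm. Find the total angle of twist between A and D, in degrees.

ω = 2π·501/60 = 52.46 rad/s, so T = P/ω = 27.8×10³ / 52.46 = 529.9 N·m.
J_AB = π(0.0511)⁴/32 = 6.69×10^-7 m⁴; J_BC = π(0.0667)⁴/32 = 1.94×10^-6 m⁴; J_CD = π(0.0319)⁴/32 = 1.02×10^-7 m⁴.
θ = (T/G)·Σ L_i/J_i = (529.9/44.5×10⁹)·(0.631/6.69×10^-7 + 0.799/1.94×10^-6 + 0.481/1.02×10^-7) = 0.07246 rad.

4.15°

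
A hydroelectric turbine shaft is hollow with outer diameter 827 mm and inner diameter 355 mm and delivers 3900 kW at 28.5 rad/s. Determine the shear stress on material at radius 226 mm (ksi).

0.101 ksi

ω = 28.5 rad/s, so T = P/ω = 3900×10³ / 28.50 = 136800 N·m.
J = π(d_o⁴ − d_i⁴)/32 = π(0.827⁴ − 0.355⁴)/32 = 0.04436 m⁴.
Shear stress varies linearly with radius: τ = T·r/J = 136800 × 0.226 / 0.04436 = 6.971×10^5 Pa.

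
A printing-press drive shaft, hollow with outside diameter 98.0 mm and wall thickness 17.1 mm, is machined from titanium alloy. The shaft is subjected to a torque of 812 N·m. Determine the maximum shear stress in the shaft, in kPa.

J = π(d_o⁴ − d_i⁴)/32 = π(0.0980⁴ − 0.0638⁴)/32 = 7.429×10^-6 m⁴.
τ_max = T·r/J = 812.0 × 0.0490 / 7.429×10^-6 = 5.356×10^6 Pa.

5360 kPa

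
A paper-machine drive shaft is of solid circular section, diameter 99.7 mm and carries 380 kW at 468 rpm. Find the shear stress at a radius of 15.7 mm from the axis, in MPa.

ω = 2π·468/60 = 49.01 rad/s, so T = P/ω = 380×10³ / 49.01 = 7754 N·m.
J = πd⁴/32 = π(0.0997)⁴/32 = 9.700×10^-6 m⁴.
Shear stress varies linearly with radius: τ = T·r/J = 7754 × 0.0157 / 9.700×10^-6 = 1.255×10^7 Pa.

12.5 MPa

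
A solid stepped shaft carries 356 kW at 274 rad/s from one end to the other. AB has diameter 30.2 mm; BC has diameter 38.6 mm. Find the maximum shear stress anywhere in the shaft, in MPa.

240 MPa

ω = 274 rad/s, so T = P/ω = 356×10³ / 274.0 = 1299 N·m.
Under the same torque, τ_max = 16T/(πd³) is largest where d is smallest — segment AB (d = 30.2 mm).
τ_max = 16·1299/(π·(0.0302)³) = 2.402×10^8 Pa.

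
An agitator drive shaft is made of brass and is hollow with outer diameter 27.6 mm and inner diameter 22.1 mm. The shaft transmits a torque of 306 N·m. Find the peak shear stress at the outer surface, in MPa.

J = π(d_o⁴ − d_i⁴)/32 = π(0.0276⁴ − 0.0221⁴)/32 = 3.355×10^-8 m⁴.
τ_max = T·r/J = 306.0 × 0.0138 / 3.355×10^-8 = 1.259×10^8 Pa.

126 MPa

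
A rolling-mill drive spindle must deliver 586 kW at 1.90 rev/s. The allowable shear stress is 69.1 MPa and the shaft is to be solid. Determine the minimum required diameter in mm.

ω = 2π·1.90 = 11.94 rad/s, so T = P/ω = 586×10³ / 11.94 = 49090 N·m.
For a solid shaft τ_max = 16T/(πd³), so d = (16T/(π τ_allow))^(1/3) = (16·49090/(π·6.91×10^7))^(1/3) = 0.1535 m.

154 mm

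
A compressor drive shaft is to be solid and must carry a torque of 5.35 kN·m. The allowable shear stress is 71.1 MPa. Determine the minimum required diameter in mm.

For a solid shaft τ_max = 16T/(πd³), so d = (16T/(π τ_allow))^(1/3) = (16·5350/(π·7.11×10^7))^(1/3) = 0.07264 m.

72.6 mm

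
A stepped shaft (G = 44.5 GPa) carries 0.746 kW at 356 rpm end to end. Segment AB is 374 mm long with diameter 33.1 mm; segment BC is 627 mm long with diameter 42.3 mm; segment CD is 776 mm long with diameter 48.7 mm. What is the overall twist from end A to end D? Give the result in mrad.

ω = 2π·356/60 = 37.28 rad/s, so T = P/ω = 0.746×10³ / 37.28 = 20.01 N·m.
J_AB = π(0.0331)⁴/32 = 1.18×10^-7 m⁴; J_BC = π(0.0423)⁴/32 = 3.14×10^-7 m⁴; J_CD = π(0.0487)⁴/32 = 5.52×10^-7 m⁴.
θ = (T/G)·Σ L_i/J_i = (20.01/44.5×10⁹)·(0.374/1.18×10^-7 + 0.627/3.14×10^-7 + 0.776/5.52×10^-7) = 2.956×10^-3 rad.

2.96 mrad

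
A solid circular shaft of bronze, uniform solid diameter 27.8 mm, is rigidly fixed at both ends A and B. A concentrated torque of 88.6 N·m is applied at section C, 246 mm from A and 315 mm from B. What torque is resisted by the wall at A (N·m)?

With uniform GJ and both ends fixed, compatibility θ_AC = θ_CB gives T_A·a = T_B·b, together with T_A + T_B = T₀.
T_A = T₀·b/(a+b) = 88.60·315/561.0 = 49.75 N·m; T_B = 38.85 N·m.

49.7 N·m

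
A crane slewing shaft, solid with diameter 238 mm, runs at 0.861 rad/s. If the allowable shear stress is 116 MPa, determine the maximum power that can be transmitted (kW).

J = πd⁴/32 = π(0.238)⁴/32 = 3.150×10^-4 m⁴.
T_max = τ_allow·J/r = 1.16×10^8 × 3.150×10^-4 / 0.119 = 307100 N·m.
ω = 0.861 rad/s, so P_max = T_max·ω = 2.644×10^5 W.

264 kW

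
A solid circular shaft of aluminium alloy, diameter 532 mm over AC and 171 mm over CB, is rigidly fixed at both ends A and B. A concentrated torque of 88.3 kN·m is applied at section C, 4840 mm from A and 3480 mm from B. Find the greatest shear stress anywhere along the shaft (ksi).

0.427 ksi

Compatibility: T_A·a/J_AC = T_B·b/J_CB with T_A + T_B = T₀.
J_AC = 7.86×10^-3 m⁴, J_CB = 8.39×10^-5 m⁴, so T_A = T₀·(J_AC/a)/((J_AC/a)+(J_CB/b)) = 87010 N·m, T_B = 1292 N·m.
τ in each portion: τ_AC = 2.94×10^6 Pa, τ_CB = 1.32×10^6 Pa; maximum is in AC.
τ_max = T_AC·r/J = 87010·0.266/7.86×10^-3 = 2.943×10^6 Pa.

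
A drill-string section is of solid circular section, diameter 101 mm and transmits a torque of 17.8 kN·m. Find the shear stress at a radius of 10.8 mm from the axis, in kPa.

18800 kPa

J = πd⁴/32 = π(0.101)⁴/32 = 1.022×10^-5 m⁴.
Shear stress varies linearly with radius: τ = T·r/J = 17800 × 0.0108 / 1.022×10^-5 = 1.882×10^7 Pa.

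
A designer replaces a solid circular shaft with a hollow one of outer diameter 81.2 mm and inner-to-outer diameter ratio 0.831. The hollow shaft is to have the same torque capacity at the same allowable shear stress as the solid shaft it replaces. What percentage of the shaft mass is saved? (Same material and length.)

Equal τ_max and T ⇒ the solid shaft needs d_s³ = d_o³(1−k⁴), so d_s = 81.2·(1−0.831⁴)^(1/3) = 65.43 mm.
Area ratio A_h/A_s = d_o²(1−k²)/d_s² = (1−k²)/(1−k⁴)^(2/3) = 0.4766.
Mass saving = 1 − 0.4766 = 52.3 %.

52.3 %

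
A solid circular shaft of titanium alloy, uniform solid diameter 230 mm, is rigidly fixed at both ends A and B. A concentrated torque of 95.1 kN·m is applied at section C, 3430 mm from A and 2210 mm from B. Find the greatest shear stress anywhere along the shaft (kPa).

With uniform GJ and both ends fixed, compatibility θ_AC = θ_CB gives T_A·a = T_B·b, together with T_A + T_B = T₀.
T_A = T₀·b/(a+b) = 95100·2210/5640 = 37260 N·m; T_B = 57840 N·m.
τ in each portion: τ_AC = 1.56×10^7 Pa, τ_CB = 2.42×10^7 Pa; maximum is in CB.
τ_max = T_CB·r/J = 57840·0.115/2.75×10^-4 = 2.421×10^7 Pa.

24200 kPa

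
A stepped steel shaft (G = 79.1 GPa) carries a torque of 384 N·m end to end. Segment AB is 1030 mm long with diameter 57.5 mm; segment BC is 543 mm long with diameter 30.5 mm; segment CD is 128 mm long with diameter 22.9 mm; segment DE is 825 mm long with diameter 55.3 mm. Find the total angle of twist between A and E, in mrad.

J_AB = π(0.0575)⁴/32 = 1.07×10^-6 m⁴; J_BC = π(0.0305)⁴/32 = 8.50×10^-8 m⁴; J_CD = π(0.0229)⁴/32 = 2.70×10^-8 m⁴; J_DE = π(0.0553)⁴/32 = 9.18×10^-7 m⁴.
θ = (T/G)·Σ L_i/J_i = (384.0/79.1×10⁹)·(1.03/1.07×10^-6 + 0.543/8.50×10^-8 + 0.128/2.70×10^-8 + 0.825/9.18×10^-7) = 0.06307 rad.

63.1 mrad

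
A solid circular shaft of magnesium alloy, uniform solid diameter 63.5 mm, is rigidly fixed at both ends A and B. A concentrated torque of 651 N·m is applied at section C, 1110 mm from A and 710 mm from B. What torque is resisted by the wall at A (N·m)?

254 N·m

With uniform GJ and both ends fixed, compatibility θ_AC = θ_CB gives T_A·a = T_B·b, together with T_A + T_B = T₀.
T_A = T₀·b/(a+b) = 651.0·710/1820 = 254.0 N·m; T_B = 397.0 N·m.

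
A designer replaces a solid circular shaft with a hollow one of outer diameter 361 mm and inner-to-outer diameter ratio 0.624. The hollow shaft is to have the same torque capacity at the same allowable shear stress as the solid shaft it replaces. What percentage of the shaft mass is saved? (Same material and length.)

Equal τ_max and T ⇒ the solid shaft needs d_s³ = d_o³(1−k⁴), so d_s = 361·(1−0.624⁴)^(1/3) = 341.7 mm.
Area ratio A_h/A_s = d_o²(1−k²)/d_s² = (1−k²)/(1−k⁴)^(2/3) = 0.6814.
Mass saving = 1 − 0.6814 = 31.9 %.

31.9 %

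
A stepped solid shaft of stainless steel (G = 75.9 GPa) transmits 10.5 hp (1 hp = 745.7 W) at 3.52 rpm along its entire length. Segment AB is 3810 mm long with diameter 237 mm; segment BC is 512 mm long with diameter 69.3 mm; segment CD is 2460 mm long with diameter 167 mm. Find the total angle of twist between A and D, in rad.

0.0757 rad

ω = 2π·3.52/60 = 0.3686 rad/s, so T = P/ω = 10.5×745.7 / 0.3686 = 21240 N·m.
J_AB = π(0.237)⁴/32 = 3.10×10^-4 m⁴; J_BC = π(0.0693)⁴/32 = 2.26×10^-6 m⁴; J_CD = π(0.167)⁴/32 = 7.64×10^-5 m⁴.
θ = (T/G)·Σ L_i/J_i = (21240/75.9×10⁹)·(3.81/3.10×10^-4 + 0.512/2.26×10^-6 + 2.46/7.64×10^-5) = 0.07574 rad.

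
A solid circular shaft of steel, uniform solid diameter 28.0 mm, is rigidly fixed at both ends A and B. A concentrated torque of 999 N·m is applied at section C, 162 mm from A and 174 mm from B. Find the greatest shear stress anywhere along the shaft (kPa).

With uniform GJ and both ends fixed, compatibility θ_AC = θ_CB gives T_A·a = T_B·b, together with T_A + T_B = T₀.
T_A = T₀·b/(a+b) = 999.0·174/336.0 = 517.3 N·m; T_B = 481.7 N·m.
τ in each portion: τ_AC = 1.20×10^8 Pa, τ_CB = 1.12×10^8 Pa; maximum is in AC.
τ_max = T_AC·r/J = 517.3·0.0140/6.03×10^-8 = 1.200×10^8 Pa.

120000 kPa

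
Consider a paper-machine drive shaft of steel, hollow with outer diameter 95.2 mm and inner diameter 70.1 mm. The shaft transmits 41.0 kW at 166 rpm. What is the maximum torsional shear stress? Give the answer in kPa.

ω = 2π·166/60 = 17.38 rad/s, so T = P/ω = 41.0×10³ / 17.38 = 2359 N·m.
J = π(d_o⁴ − d_i⁴)/32 = π(0.0952⁴ − 0.0701⁴)/32 = 5.693×10^-6 m⁴.
τ_max = T·r/J = 2359 × 0.0476 / 5.693×10^-6 = 1.972×10^7 Pa.

19700 kPa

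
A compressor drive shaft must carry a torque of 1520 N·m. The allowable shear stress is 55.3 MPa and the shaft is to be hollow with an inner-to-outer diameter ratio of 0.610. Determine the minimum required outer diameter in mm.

For a hollow shaft with d_i/d_o = 0.610: τ_max = 16T/(π d_o³ (1−k⁴)), so d_o = [16T/(π τ_allow (1−k⁴))]^(1/3) = [16·1520/(π·5.53×10^7·0.8615)]^(1/3) = 0.05457 m.

54.6 mm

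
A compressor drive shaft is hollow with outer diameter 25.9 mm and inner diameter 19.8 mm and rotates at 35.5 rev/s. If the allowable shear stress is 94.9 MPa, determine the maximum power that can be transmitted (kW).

J = π(d_o⁴ − d_i⁴)/32 = π(0.0259⁴ − 0.0198⁴)/32 = 2.909×10^-8 m⁴.
T_max = τ_allow·J/r = 9.49×10^7 × 2.909×10^-8 / 0.0129 = 213.2 N·m.
ω = 2π·35.5 = 223.1 rad/s, so P_max = T_max·ω = 4.755×10^4 W.

47.5 kW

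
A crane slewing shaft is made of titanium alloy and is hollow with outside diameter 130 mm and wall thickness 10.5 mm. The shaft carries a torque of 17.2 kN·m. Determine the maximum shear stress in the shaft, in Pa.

J = π(d_o⁴ − d_i⁴)/32 = π(0.130⁴ − 0.109⁴)/32 = 1.418×10^-5 m⁴.
τ_max = T·r/J = 17200 × 0.0650 / 1.418×10^-5 = 7.883×10^7 Pa.

7.88e7 Pa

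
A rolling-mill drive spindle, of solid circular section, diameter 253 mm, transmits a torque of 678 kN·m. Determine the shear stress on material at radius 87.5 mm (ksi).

J = πd⁴/32 = π(0.253)⁴/32 = 4.022×10^-4 m⁴.
Shear stress varies linearly with radius: τ = T·r/J = 678000 × 0.0875 / 4.022×10^-4 = 1.475×10^8 Pa.

21.4 ksi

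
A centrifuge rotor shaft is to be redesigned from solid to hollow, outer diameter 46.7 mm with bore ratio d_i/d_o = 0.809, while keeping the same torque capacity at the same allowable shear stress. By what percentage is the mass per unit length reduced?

49.8 %

Equal τ_max and T ⇒ the solid shaft needs d_s³ = d_o³(1−k⁴), so d_s = 46.7·(1−0.809⁴)^(1/3) = 38.76 mm.
Area ratio A_h/A_s = d_o²(1−k²)/d_s² = (1−k²)/(1−k⁴)^(2/3) = 0.5016.
Mass saving = 1 − 0.5016 = 49.8 %.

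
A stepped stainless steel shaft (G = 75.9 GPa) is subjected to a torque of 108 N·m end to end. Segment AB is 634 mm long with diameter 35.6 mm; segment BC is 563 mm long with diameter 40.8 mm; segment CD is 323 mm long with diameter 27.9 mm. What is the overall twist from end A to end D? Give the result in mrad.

J_AB = π(0.0356)⁴/32 = 1.58×10^-7 m⁴; J_BC = π(0.0408)⁴/32 = 2.72×10^-7 m⁴; J_CD = π(0.0279)⁴/32 = 5.95×10^-8 m⁴.
θ = (T/G)·Σ L_i/J_i = (108.0/75.9×10⁹)·(0.634/1.58×10^-7 + 0.563/2.72×10^-7 + 0.323/5.95×10^-8) = 0.01639 rad.

16.4 mrad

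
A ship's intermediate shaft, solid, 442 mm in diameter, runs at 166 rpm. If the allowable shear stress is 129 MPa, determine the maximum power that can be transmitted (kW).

38000 kW

J = πd⁴/32 = π(0.442)⁴/32 = 3.747×10^-3 m⁴.
T_max = τ_allow·J/r = 1.29×10^8 × 3.747×10^-3 / 0.221 = 2.187e6 N·m.
ω = 2π·166/60 = 17.38 rad/s, so P_max = T_max·ω = 3.802×10^7 W.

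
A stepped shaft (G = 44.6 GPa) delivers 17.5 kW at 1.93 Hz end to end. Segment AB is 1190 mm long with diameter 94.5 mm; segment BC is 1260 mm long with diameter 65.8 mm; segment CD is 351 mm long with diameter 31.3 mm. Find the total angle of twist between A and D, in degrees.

8.46°

ω = 2π·1.93 = 12.13 rad/s, so T = P/ω = 17.5×10³ / 12.13 = 1443 N·m.
J_AB = π(0.0945)⁴/32 = 7.83×10^-6 m⁴; J_BC = π(0.0658)⁴/32 = 1.84×10^-6 m⁴; J_CD = π(0.0313)⁴/32 = 9.42×10^-8 m⁴.
θ = (T/G)·Σ L_i/J_i = (1443/44.6×10⁹)·(1.19/7.83×10^-6 + 1.26/1.84×10^-6 + 0.351/9.42×10^-8) = 0.1476 rad.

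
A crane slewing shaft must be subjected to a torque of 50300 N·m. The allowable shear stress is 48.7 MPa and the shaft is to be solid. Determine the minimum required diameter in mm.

174 mm

For a solid shaft τ_max = 16T/(πd³), so d = (16T/(π τ_allow))^(1/3) = (16·50300/(π·4.87×10^7))^(1/3) = 0.1739 m.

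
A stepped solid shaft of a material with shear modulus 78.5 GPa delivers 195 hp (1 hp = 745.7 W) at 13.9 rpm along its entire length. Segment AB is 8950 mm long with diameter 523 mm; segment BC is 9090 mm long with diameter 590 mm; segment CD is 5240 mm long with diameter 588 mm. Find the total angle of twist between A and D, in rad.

ω = 2π·13.9/60 = 1.456 rad/s, so T = P/ω = 195×745.7 / 1.456 = 99900 N·m.
J_AB = π(0.523)⁴/32 = 7.35×10^-3 m⁴; J_BC = π(0.590)⁴/32 = 0.0119 m⁴; J_CD = π(0.588)⁴/32 = 0.0117 m⁴.
θ = (T/G)·Σ L_i/J_i = (99900/78.5×10⁹)·(8.95/7.35×10^-3 + 9.09/0.0119 + 5.24/0.0117) = 3.091×10^-3 rad.

0.00309 rad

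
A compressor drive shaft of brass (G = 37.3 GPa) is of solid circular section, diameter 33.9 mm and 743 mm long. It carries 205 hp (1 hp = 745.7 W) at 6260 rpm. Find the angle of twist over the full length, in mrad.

ω = 2π·6260/60 = 655.5 rad/s, so T = P/ω = 205×745.7 / 655.5 = 233.2 N·m.
J = πd⁴/32 = π(0.0339)⁴/32 = 1.297×10^-7 m⁴.
θ = T·L/(G·J) = 233.2 × 0.743 / (37.3×10⁹ × 1.297×10^-7) = 0.03583 rad.

35.8 mrad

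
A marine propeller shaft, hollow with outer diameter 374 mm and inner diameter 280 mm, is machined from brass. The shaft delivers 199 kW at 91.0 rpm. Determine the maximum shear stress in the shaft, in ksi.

0.430 ksi

ω = 2π·91.0/60 = 9.529 rad/s, so T = P/ω = 199×10³ / 9.529 = 20880 N·m.
J = π(d_o⁴ − d_i⁴)/32 = π(0.374⁴ − 0.280⁴)/32 = 1.317×10^-3 m⁴.
τ_max = T·r/J = 20880 × 0.187 / 1.317×10^-3 = 2.964×10^6 Pa.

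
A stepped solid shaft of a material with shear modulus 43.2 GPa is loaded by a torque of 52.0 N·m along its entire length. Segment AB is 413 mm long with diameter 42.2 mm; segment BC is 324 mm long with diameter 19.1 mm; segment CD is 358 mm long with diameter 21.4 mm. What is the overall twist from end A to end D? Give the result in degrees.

J_AB = π(0.0422)⁴/32 = 3.11×10^-7 m⁴; J_BC = π(0.0191)⁴/32 = 1.31×10^-8 m⁴; J_CD = π(0.0214)⁴/32 = 2.06×10^-8 m⁴.
θ = (T/G)·Σ L_i/J_i = (52.00/43.2×10⁹)·(0.413/3.11×10^-7 + 0.324/1.31×10^-8 + 0.358/2.06×10^-8) = 0.05237 rad.

3.00°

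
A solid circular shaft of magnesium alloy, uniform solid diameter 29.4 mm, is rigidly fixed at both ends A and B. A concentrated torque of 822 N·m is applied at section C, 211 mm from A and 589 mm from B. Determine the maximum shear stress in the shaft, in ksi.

17.6 ksi

With uniform GJ and both ends fixed, compatibility θ_AC = θ_CB gives T_A·a = T_B·b, together with T_A + T_B = T₀.
T_A = T₀·b/(a+b) = 822.0·589/800.0 = 605.2 N·m; T_B = 216.8 N·m.
τ in each portion: τ_AC = 1.21×10^8 Pa, τ_CB = 4.35×10^7 Pa; maximum is in AC.
τ_max = T_AC·r/J = 605.2·0.0147/7.33×10^-8 = 1.213×10^8 Pa.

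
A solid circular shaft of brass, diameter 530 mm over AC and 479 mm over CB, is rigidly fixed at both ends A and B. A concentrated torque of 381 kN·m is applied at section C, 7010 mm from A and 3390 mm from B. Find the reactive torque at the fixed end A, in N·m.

Compatibility: T_A·a/J_AC = T_B·b/J_CB with T_A + T_B = T₀.
J_AC = 7.75×10^-3 m⁴, J_CB = 5.17×10^-3 m⁴, so T_A = T₀·(J_AC/a)/((J_AC/a)+(J_CB/b)) = 160100 N·m, T_B = 220900 N·m.

160000 N·m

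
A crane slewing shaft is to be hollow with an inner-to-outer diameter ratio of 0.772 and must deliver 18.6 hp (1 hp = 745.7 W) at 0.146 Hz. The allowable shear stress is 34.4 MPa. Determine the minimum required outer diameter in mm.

151 mm

ω = 2π·0.146 = 0.9173 rad/s, so T = P/ω = 18.6×745.7 / 0.9173 = 15120 N·m.
For a hollow shaft with d_i/d_o = 0.772: τ_max = 16T/(π d_o³ (1−k⁴)), so d_o = [16T/(π τ_allow (1−k⁴))]^(1/3) = [16·15120/(π·3.44×10^7·0.6448)]^(1/3) = 0.1514 m.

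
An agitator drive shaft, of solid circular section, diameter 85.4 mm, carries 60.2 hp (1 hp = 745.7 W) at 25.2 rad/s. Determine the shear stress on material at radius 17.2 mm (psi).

ω = 25.2 rad/s, so T = P/ω = 60.2×745.7 / 25.20 = 1781 N·m.
J = πd⁴/32 = π(0.0854)⁴/32 = 5.222×10^-6 m⁴.
Shear stress varies linearly with radius: τ = T·r/J = 1781 × 0.0172 / 5.222×10^-6 = 5.868×10^6 Pa.

851 psi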